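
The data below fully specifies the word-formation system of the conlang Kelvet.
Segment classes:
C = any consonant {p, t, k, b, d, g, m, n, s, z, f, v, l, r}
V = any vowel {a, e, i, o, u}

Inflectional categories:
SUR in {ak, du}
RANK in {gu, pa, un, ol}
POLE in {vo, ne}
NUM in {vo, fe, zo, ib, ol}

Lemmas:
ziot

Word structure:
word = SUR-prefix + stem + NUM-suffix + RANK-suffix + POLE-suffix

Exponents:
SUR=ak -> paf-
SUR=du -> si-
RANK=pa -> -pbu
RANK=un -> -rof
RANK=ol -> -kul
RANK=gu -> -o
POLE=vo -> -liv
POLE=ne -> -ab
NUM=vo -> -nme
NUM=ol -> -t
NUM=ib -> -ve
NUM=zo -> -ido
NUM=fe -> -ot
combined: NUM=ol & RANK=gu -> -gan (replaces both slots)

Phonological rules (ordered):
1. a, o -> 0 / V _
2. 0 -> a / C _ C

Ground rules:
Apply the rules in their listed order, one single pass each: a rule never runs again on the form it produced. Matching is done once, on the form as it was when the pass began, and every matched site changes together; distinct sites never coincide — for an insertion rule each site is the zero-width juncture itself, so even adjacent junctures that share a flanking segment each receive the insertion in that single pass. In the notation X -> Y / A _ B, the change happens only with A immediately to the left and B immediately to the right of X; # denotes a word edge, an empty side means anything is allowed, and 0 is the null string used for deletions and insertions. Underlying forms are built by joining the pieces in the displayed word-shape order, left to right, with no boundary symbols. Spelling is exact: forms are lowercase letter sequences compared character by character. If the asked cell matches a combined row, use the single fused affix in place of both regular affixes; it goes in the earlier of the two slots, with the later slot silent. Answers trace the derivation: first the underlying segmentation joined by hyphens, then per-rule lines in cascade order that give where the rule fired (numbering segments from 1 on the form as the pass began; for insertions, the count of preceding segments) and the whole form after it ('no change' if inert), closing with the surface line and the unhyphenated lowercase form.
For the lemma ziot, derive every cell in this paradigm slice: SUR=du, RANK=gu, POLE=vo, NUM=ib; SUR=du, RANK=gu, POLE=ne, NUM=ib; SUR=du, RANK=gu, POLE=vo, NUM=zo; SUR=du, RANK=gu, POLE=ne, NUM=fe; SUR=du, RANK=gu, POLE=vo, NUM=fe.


cell SUR=du, RANK=gu, POLE=vo, NUM=ib:
underlying: si-ziot-ve-o-liv
1. a, o -> 0 / V _: fires at position(s) 5, 9: sizitveliv
2. 0 -> a / C _ C: inserts after position(s) 5: sizitaveliv
surface: sizitaveliv

cell SUR=du, RANK=gu, POLE=ne, NUM=ib:
underlying: si-ziot-ve-o-ab
1. a, o -> 0 / V _: fires at position(s) 5, 9, 10: sizitveb
2. 0 -> a / C _ C: inserts after position(s) 5: sizitaveb
surface: sizitaveb

cell SUR=du, RANK=gu, POLE=vo, NUM=zo:
underlying: si-ziot-ido-o-liv
1. a, o -> 0 / V _: fires at position(s) 5, 10: sizitidoliv
2. 0 -> a / C _ C: no change
surface: sizitidoliv

cell SUR=du, RANK=gu, POLE=ne, NUM=fe:
underlying: si-ziot-ot-o-ab
1. a, o -> 0 / V _: fires at position(s) 5, 10: sizitotob
2. 0 -> a / C _ C: no change
surface: sizitotob

cell SUR=du, RANK=gu, POLE=vo, NUM=fe:
underlying: si-ziot-ot-o-liv
1. a, o -> 0 / V _: fires at position(s) 5: sizitotoliv
2. 0 -> a / C _ C: no change
surface: sizitotoliv


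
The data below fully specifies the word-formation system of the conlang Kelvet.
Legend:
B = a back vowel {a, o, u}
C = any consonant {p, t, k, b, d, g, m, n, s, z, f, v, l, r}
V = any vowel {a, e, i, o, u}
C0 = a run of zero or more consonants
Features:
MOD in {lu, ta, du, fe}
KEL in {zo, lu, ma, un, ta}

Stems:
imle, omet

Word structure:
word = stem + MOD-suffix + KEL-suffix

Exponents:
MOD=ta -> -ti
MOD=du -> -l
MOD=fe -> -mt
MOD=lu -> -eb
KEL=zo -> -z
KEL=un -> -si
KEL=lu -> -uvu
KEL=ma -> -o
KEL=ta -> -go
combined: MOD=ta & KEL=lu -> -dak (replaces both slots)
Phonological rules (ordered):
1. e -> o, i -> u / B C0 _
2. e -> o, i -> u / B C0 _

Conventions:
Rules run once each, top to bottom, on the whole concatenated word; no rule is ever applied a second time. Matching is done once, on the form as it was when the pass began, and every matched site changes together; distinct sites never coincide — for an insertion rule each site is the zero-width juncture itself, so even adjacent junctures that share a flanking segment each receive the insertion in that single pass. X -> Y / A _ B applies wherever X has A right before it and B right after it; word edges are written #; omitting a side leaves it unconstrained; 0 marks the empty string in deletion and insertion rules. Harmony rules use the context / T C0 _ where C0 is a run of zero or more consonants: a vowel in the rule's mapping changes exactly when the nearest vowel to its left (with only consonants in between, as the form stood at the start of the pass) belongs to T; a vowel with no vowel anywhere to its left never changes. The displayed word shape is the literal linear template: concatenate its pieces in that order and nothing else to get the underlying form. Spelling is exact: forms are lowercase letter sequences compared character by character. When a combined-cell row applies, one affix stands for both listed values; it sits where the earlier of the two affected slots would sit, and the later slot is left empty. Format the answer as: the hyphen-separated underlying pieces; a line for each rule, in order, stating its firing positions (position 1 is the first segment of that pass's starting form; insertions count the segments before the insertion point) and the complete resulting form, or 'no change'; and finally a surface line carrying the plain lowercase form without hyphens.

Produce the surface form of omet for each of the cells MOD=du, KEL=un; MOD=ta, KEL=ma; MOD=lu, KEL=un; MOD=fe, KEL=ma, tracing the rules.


cell MOD=du, KEL=un:
underlying: omet-l-si
1. e -> o, i -> u / B C0 _: fires at position(s) 3: omotlsi
2. e -> o, i -> u / B C0 _: fires at position(s) 7: omotlsu
surface: omotlsu

cell MOD=ta, KEL=ma:
underlying: omet-ti-o
1. e -> o, i -> u / B C0 _: fires at position(s) 3: omottio
2. e -> o, i -> u / B C0 _: fires at position(s) 6: omottuo
surface: omottuo

cell MOD=lu, KEL=un:
underlying: omet-eb-si
1. e -> o, i -> u / B C0 _: fires at position(s) 3: omotebsi
2. e -> o, i -> u / B C0 _: fires at position(s) 5: omotobsi
surface: omotobsi

cell MOD=fe, KEL=ma:
underlying: omet-mt-o
1. e -> o, i -> u / B C0 _: fires at position(s) 3: omotmto
2. e -> o, i -> u / B C0 _: no change
surface: omotmto


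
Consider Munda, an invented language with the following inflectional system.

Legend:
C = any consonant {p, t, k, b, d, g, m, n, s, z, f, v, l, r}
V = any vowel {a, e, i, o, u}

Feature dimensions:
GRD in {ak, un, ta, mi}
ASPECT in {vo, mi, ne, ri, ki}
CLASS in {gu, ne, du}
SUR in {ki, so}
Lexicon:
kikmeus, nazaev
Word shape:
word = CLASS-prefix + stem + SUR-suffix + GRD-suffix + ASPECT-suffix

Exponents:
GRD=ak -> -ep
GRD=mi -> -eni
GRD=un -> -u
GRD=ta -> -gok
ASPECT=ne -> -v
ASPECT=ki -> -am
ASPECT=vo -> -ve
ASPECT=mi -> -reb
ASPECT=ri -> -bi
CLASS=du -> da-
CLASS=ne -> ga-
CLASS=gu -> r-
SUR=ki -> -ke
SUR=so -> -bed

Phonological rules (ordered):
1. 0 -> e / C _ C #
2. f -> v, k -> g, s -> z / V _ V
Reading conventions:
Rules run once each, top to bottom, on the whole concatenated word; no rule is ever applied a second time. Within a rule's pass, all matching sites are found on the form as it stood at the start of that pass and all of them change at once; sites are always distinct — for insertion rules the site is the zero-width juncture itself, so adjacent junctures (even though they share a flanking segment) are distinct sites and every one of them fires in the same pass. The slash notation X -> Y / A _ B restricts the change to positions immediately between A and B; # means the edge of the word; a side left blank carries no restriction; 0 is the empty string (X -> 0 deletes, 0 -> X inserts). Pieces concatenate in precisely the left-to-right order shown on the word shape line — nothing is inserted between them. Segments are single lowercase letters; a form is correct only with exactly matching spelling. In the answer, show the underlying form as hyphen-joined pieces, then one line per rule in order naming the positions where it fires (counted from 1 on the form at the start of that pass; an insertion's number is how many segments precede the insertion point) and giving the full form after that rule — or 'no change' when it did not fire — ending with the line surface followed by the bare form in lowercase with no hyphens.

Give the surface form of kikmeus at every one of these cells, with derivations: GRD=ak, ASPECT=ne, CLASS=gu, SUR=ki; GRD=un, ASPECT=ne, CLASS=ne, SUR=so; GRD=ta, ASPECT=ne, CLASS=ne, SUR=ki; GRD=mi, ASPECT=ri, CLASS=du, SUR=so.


cell GRD=ak, ASPECT=ne, CLASS=gu, SUR=ki:
underlying: r-kikmeus-ke-ep-v
1. 0 -> e / C _ C #: inserts after position(s) 12: rkikmeuskeepev
2. f -> v, k -> g, s -> z / V _ V: no change
surface: rkikmeuskeepev

cell GRD=un, ASPECT=ne, CLASS=ne, SUR=so:
underlying: ga-kikmeus-bed-u-v
1. 0 -> e / C _ C #: no change
2. f -> v, k -> g, s -> z / V _ V: fires at position(s) 3: gagikmeusbeduv
surface: gagikmeusbeduv

cell GRD=ta, ASPECT=ne, CLASS=ne, SUR=ki:
underlying: ga-kikmeus-ke-gok-v
1. 0 -> e / C _ C #: inserts after position(s) 14: gakikmeuskegokev
2. f -> v, k -> g, s -> z / V _ V: fires at position(s) 3, 14: gagikmeuskegogev
surface: gagikmeuskegogev

cell GRD=mi, ASPECT=ri, CLASS=du, SUR=so:
underlying: da-kikmeus-bed-eni-bi
1. 0 -> e / C _ C #: no change
2. f -> v, k -> g, s -> z / V _ V: fires at position(s) 3: dagikmeusbedenibi
surface: dagikmeusbedenibi


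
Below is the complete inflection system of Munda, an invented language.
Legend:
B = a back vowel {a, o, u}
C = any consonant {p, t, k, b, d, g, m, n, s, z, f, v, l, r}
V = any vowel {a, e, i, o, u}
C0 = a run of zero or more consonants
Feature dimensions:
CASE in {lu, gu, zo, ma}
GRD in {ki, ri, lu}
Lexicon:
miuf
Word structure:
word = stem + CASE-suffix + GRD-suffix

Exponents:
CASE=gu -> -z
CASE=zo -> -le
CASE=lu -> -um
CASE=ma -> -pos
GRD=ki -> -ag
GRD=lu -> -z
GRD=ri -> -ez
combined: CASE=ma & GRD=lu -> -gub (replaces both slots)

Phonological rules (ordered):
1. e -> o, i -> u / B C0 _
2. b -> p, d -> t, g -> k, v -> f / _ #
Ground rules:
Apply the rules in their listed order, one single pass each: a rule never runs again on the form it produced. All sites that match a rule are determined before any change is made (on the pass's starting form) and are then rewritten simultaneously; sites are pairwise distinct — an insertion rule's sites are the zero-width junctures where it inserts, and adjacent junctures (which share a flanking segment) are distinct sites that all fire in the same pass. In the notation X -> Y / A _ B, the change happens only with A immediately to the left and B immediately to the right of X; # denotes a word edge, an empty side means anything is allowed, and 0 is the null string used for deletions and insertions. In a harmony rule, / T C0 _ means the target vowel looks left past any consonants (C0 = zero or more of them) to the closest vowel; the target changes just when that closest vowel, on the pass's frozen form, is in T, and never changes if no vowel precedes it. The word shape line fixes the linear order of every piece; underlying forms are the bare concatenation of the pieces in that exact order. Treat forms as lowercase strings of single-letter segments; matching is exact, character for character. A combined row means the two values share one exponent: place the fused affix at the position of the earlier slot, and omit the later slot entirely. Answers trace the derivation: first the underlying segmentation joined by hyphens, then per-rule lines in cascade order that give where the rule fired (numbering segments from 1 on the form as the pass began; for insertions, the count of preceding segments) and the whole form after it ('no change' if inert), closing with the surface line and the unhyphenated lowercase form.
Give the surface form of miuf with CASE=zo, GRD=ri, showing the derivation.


underlying: miuf-le-ez
1. e -> o, i -> u / B C0 _: fires at position(s) 6: miufloez
2. b -> p, d -> t, g -> k, v -> f / _ #: no change
surface: miufloez


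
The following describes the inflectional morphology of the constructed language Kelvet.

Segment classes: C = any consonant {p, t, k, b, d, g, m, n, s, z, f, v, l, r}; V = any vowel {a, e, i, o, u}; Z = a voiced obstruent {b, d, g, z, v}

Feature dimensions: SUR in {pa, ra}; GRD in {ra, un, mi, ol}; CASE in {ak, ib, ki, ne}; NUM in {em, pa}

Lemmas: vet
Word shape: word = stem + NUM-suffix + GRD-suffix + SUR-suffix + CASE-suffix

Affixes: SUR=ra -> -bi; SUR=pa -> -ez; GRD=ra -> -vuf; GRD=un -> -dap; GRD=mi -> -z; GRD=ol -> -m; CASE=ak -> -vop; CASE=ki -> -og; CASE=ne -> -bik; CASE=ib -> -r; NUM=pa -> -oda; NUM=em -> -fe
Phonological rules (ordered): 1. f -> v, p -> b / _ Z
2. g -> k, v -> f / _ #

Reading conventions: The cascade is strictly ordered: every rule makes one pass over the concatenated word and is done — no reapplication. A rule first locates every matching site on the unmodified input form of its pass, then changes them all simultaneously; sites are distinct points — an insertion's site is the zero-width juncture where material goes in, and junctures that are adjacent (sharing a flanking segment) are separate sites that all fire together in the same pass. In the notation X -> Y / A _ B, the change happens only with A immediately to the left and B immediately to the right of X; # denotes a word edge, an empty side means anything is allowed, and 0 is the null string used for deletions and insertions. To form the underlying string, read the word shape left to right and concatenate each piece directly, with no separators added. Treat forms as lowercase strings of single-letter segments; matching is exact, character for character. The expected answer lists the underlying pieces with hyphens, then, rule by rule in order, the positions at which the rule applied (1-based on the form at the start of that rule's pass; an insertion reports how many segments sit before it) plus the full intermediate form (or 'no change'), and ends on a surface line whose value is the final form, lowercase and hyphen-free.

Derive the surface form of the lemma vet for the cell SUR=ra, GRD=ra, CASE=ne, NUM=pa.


underlying: vet-oda-vuf-bi-bik
1. f -> v, p -> b / _ Z: fires at position(s) 9: vetodavuvbibik
2. g -> k, v -> f / _ #: no change
surface: vetodavuvbibik


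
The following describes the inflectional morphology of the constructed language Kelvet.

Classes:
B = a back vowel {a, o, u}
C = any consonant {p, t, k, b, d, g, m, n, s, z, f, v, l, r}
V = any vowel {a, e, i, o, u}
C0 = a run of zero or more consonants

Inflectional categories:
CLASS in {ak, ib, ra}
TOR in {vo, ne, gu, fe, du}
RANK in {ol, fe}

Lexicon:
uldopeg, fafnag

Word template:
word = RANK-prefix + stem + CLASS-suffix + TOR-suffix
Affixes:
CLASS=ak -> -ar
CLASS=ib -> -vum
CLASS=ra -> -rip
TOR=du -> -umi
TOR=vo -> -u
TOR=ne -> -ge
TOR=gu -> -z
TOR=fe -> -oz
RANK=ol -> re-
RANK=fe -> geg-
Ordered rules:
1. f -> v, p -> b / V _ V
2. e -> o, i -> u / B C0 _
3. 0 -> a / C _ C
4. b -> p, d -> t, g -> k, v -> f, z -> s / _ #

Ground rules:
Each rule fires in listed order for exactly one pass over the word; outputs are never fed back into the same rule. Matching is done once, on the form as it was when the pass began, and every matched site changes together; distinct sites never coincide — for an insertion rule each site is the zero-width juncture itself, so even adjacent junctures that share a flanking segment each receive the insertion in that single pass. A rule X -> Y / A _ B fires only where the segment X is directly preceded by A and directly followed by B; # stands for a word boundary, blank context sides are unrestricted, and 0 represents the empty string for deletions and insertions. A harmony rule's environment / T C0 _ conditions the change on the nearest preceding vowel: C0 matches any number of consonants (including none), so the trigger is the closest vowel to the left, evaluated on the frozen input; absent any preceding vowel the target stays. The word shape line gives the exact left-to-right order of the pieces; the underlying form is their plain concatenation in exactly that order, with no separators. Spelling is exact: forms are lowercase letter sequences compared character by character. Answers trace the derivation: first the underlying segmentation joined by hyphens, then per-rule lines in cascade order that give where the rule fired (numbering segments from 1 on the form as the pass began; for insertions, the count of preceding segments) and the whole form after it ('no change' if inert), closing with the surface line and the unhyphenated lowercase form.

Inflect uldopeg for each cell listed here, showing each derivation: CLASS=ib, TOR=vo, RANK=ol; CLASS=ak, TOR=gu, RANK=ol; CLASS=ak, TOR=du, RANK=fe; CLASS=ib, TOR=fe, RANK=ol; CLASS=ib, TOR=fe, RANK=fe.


cell CLASS=ib, TOR=vo, RANK=ol:
underlying: re-uldopeg-vum-u
1. f -> v, p -> b / V _ V: fires at position(s) 7: reuldobegvumu
2. e -> o, i -> u / B C0 _: fires at position(s) 8: reuldobogvumu
3. 0 -> a / C _ C: inserts after position(s) 4, 9: reuladobogavumu
4. b -> p, d -> t, g -> k, v -> f, z -> s / _ #: no change
surface: reuladobogavumu

cell CLASS=ak, TOR=gu, RANK=ol:
underlying: re-uldopeg-ar-z
1. f -> v, p -> b / V _ V: fires at position(s) 7: reuldobegarz
2. e -> o, i -> u / B C0 _: fires at position(s) 8: reuldobogarz
3. 0 -> a / C _ C: inserts after position(s) 4, 11: reuladobogaraz
4. b -> p, d -> t, g -> k, v -> f, z -> s / _ #: fires at position(s) 14: reuladobogaras
surface: reuladobogaras

cell CLASS=ak, TOR=du, RANK=fe:
underlying: geg-uldopeg-ar-umi
1. f -> v, p -> b / V _ V: fires at position(s) 8: geguldobegarumi
2. e -> o, i -> u / B C0 _: fires at position(s) 9, 15: geguldobogarumu
3. 0 -> a / C _ C: inserts after position(s) 5: geguladobogarumu
4. b -> p, d -> t, g -> k, v -> f, z -> s / _ #: no change
surface: geguladobogarumu

cell CLASS=ib, TOR=fe, RANK=ol:
underlying: re-uldopeg-vum-oz
1. f -> v, p -> b / V _ V: fires at position(s) 7: reuldobegvumoz
2. e -> o, i -> u / B C0 _: fires at position(s) 8: reuldobogvumoz
3. 0 -> a / C _ C: inserts after position(s) 4, 9: reuladobogavumoz
4. b -> p, d -> t, g -> k, v -> f, z -> s / _ #: fires at position(s) 16: reuladobogavumos
surface: reuladobogavumos

cell CLASS=ib, TOR=fe, RANK=fe:
underlying: geg-uldopeg-vum-oz
1. f -> v, p -> b / V _ V: fires at position(s) 8: geguldobegvumoz
2. e -> o, i -> u / B C0 _: fires at position(s) 9: geguldobogvumoz
3. 0 -> a / C _ C: inserts after position(s) 5, 10: geguladobogavumoz
4. b -> p, d -> t, g -> k, v -> f, z -> s / _ #: fires at position(s) 17: geguladobogavumos
surface: geguladobogavumos


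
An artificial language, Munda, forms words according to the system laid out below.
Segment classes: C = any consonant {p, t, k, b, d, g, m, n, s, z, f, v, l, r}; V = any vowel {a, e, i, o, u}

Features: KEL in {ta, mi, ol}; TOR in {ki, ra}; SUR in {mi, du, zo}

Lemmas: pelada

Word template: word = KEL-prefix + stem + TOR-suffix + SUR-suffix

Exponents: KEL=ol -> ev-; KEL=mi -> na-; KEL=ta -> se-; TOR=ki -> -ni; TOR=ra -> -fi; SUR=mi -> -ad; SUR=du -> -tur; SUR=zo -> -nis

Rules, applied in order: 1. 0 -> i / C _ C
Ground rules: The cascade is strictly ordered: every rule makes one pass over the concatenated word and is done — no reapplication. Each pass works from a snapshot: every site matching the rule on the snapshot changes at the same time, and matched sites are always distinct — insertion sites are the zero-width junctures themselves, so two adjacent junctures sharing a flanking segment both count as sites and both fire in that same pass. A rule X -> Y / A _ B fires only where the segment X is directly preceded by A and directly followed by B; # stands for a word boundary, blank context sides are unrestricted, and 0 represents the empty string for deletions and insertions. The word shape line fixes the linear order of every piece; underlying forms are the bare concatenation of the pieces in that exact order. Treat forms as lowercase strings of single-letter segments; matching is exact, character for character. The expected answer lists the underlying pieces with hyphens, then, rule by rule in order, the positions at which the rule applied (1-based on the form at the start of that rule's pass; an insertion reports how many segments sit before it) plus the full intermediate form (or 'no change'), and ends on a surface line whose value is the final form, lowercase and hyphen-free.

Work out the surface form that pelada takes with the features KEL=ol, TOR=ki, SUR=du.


underlying: ev-pelada-ni-tur
1. 0 -> i / C _ C: inserts after position(s) 2: evipeladanitur
surface: evipeladanitur


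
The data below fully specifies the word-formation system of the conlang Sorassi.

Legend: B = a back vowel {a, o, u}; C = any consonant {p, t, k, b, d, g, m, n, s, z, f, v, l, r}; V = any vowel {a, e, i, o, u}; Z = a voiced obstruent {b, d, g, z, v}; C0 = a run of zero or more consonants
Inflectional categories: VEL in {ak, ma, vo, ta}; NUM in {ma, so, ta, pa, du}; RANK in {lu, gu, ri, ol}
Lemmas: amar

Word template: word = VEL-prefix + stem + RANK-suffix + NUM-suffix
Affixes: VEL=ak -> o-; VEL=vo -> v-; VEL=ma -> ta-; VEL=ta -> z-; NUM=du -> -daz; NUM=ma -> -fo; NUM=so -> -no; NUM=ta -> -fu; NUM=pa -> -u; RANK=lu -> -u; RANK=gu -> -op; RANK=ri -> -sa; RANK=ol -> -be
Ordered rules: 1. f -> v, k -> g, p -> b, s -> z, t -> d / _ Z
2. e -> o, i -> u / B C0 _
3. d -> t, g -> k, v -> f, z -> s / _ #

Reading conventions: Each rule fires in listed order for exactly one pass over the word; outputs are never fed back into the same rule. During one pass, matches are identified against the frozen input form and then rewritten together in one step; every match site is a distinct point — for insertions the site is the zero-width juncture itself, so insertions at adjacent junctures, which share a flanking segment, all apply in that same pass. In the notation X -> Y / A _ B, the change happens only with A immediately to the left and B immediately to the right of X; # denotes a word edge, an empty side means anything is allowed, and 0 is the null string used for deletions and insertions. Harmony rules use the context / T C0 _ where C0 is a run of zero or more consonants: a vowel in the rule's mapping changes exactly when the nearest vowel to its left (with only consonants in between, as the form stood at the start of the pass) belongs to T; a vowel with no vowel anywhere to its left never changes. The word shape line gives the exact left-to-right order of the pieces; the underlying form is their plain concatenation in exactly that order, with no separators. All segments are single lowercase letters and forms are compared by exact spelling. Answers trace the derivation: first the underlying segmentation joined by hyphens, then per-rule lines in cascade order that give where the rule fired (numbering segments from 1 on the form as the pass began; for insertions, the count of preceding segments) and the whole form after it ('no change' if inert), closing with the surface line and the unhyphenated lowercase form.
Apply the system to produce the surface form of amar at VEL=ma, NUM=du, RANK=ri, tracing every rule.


underlying: ta-amar-sa-daz
1. f -> v, k -> g, p -> b, s -> z, t -> d / _ Z: no change
2. e -> o, i -> u / B C0 _: no change
3. d -> t, g -> k, v -> f, z -> s / _ #: fires at position(s) 11: taamarsadas
surface: taamarsadas


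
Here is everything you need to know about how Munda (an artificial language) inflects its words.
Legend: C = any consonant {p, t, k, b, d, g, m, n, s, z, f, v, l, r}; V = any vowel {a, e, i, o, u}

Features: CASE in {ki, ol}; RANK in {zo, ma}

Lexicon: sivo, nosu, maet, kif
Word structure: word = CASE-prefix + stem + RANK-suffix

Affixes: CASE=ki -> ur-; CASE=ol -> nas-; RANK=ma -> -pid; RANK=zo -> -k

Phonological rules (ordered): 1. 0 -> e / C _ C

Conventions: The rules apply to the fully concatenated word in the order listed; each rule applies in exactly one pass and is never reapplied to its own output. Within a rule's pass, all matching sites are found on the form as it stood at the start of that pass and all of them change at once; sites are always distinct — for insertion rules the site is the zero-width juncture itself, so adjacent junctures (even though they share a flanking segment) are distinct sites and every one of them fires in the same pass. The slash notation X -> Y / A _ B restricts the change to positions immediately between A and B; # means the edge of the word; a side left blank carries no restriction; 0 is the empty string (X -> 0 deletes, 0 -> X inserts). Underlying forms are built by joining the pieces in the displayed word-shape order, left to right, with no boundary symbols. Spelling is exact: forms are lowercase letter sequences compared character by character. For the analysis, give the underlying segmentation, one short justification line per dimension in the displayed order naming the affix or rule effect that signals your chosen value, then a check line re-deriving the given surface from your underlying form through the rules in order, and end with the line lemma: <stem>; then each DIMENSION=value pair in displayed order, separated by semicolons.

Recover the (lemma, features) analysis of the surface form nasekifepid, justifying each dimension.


underlying: nas-kif-pid
CASE=ol - signalled by the affix nas-
RANK=ma - signalled by the affix -pid
check: naskifpid -> nasekifepid
lemma: kif; CASE=ol; RANK=ma


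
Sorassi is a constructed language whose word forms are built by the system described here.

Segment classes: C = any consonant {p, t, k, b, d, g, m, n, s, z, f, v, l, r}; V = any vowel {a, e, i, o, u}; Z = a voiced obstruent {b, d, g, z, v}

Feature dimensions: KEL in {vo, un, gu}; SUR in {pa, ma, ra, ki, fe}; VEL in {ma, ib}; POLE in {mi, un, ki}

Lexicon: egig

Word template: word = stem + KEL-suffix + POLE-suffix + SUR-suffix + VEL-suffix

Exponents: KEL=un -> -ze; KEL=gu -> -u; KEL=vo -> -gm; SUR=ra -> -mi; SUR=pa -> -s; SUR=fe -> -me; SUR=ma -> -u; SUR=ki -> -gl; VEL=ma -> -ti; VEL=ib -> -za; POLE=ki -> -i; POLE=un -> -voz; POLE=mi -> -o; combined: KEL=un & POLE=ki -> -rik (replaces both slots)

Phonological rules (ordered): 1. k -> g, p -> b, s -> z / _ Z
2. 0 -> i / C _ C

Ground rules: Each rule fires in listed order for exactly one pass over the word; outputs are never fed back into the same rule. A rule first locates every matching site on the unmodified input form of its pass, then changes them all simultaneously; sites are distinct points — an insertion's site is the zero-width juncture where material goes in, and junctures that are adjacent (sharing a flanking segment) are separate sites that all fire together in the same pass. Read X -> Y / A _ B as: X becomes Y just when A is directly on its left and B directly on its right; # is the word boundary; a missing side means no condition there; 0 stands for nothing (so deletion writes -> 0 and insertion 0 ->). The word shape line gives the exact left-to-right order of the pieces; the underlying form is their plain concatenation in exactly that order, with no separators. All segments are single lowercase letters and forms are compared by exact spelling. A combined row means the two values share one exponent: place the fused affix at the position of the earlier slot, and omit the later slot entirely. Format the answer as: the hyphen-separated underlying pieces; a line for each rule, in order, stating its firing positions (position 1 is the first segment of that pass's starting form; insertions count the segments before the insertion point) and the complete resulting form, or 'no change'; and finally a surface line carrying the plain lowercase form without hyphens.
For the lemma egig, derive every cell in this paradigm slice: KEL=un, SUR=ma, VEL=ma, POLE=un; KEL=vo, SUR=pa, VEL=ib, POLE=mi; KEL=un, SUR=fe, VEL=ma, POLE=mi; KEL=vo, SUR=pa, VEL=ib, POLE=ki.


cell KEL=un, SUR=ma, VEL=ma, POLE=un:
underlying: egig-ze-voz-u-ti
1. k -> g, p -> b, s -> z / _ Z: no change
2. 0 -> i / C _ C: inserts after position(s) 4: egigizevozuti
surface: egigizevozuti

cell KEL=vo, SUR=pa, VEL=ib, POLE=mi:
underlying: egig-gm-o-s-za
1. k -> g, p -> b, s -> z / _ Z: fires at position(s) 8: egiggmozza
2. 0 -> i / C _ C: inserts after position(s) 4, 5, 8: egigigimoziza
surface: egigigimoziza

cell KEL=un, SUR=fe, VEL=ma, POLE=mi:
underlying: egig-ze-o-me-ti
1. k -> g, p -> b, s -> z / _ Z: no change
2. 0 -> i / C _ C: inserts after position(s) 4: egigizeometi
surface: egigizeometi

cell KEL=vo, SUR=pa, VEL=ib, POLE=ki:
underlying: egig-gm-i-s-za
1. k -> g, p -> b, s -> z / _ Z: fires at position(s) 8: egiggmizza
2. 0 -> i / C _ C: inserts after position(s) 4, 5, 8: egigigimiziza
surface: egigigimiziza


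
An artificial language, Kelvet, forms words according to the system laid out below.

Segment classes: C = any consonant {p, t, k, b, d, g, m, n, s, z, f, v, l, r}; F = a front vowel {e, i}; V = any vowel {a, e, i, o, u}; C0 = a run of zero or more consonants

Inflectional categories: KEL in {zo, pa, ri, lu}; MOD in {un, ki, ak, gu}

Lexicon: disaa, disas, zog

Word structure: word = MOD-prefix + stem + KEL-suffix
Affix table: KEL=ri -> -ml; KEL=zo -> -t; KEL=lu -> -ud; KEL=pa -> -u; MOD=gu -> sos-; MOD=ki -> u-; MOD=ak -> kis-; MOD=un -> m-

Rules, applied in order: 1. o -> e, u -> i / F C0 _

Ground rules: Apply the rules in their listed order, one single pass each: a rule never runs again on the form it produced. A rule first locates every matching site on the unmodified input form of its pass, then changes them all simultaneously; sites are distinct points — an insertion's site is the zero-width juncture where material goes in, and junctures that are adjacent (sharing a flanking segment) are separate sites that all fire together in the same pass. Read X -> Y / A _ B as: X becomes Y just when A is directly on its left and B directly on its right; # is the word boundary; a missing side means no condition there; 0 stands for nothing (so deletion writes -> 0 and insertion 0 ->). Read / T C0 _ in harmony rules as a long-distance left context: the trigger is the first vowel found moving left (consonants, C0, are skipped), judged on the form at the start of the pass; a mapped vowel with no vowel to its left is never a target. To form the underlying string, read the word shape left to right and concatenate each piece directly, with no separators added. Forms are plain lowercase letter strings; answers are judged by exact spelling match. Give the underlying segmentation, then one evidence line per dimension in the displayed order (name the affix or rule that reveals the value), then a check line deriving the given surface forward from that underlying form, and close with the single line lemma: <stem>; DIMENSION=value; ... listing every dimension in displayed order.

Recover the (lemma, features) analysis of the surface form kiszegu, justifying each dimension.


underlying: kis-zog-u
KEL=pa - signalled by the affix -u
MOD=ak - signalled by the affix kis-
check: kiszogu -> kiszegu
lemma: zog; KEL=pa; MOD=ak


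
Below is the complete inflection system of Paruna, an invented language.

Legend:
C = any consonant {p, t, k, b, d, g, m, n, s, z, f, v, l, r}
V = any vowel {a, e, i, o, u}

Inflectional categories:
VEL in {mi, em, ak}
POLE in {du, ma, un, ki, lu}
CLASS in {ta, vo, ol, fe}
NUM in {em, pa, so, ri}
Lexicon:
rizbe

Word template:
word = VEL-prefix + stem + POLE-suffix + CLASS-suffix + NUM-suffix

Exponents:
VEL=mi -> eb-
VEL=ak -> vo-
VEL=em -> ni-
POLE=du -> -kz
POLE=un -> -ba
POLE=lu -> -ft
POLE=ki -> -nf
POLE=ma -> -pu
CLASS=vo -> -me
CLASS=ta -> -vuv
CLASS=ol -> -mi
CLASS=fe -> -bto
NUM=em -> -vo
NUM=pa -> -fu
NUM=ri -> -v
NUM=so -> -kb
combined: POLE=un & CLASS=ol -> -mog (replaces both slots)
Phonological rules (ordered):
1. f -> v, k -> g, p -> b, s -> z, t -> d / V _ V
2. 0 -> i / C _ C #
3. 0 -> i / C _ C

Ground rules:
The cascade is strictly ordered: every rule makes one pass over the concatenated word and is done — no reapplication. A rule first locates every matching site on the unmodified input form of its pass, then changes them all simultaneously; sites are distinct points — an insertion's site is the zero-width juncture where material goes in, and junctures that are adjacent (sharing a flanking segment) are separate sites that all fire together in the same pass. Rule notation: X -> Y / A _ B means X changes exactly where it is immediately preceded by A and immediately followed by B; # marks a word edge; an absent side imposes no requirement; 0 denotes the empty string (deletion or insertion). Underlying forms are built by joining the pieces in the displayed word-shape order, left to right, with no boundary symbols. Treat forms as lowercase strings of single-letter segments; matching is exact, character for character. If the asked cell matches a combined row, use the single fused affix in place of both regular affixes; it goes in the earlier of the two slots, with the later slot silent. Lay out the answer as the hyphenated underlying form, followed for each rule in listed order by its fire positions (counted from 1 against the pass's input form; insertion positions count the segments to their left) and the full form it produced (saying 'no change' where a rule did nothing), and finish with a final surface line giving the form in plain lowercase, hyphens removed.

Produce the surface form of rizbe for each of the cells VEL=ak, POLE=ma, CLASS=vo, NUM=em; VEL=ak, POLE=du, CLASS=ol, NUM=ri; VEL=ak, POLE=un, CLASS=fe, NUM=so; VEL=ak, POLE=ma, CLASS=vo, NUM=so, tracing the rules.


cell VEL=ak, POLE=ma, CLASS=vo, NUM=em:
underlying: vo-rizbe-pu-me-vo
1. f -> v, k -> g, p -> b, s -> z, t -> d / V _ V: fires at position(s) 8: vorizbebumevo
2. 0 -> i / C _ C #: no change
3. 0 -> i / C _ C: inserts after position(s) 5: vorizibebumevo
surface: vorizibebumevo

cell VEL=ak, POLE=du, CLASS=ol, NUM=ri:
underlying: vo-rizbe-kz-mi-v
1. f -> v, k -> g, p -> b, s -> z, t -> d / V _ V: no change
2. 0 -> i / C _ C #: no change
3. 0 -> i / C _ C: inserts after position(s) 5, 8, 9: vorizibekizimiv
surface: vorizibekizimiv

cell VEL=ak, POLE=un, CLASS=fe, NUM=so:
underlying: vo-rizbe-ba-bto-kb
1. f -> v, k -> g, p -> b, s -> z, t -> d / V _ V: no change
2. 0 -> i / C _ C #: inserts after position(s) 13: vorizbebabtokib
3. 0 -> i / C _ C: inserts after position(s) 5, 10: vorizibebabitokib
surface: vorizibebabitokib

cell VEL=ak, POLE=ma, CLASS=vo, NUM=so:
underlying: vo-rizbe-pu-me-kb
1. f -> v, k -> g, p -> b, s -> z, t -> d / V _ V: fires at position(s) 8: vorizbebumekb
2. 0 -> i / C _ C #: inserts after position(s) 12: vorizbebumekib
3. 0 -> i / C _ C: inserts after position(s) 5: vorizibebumekib
surface: vorizibebumekib


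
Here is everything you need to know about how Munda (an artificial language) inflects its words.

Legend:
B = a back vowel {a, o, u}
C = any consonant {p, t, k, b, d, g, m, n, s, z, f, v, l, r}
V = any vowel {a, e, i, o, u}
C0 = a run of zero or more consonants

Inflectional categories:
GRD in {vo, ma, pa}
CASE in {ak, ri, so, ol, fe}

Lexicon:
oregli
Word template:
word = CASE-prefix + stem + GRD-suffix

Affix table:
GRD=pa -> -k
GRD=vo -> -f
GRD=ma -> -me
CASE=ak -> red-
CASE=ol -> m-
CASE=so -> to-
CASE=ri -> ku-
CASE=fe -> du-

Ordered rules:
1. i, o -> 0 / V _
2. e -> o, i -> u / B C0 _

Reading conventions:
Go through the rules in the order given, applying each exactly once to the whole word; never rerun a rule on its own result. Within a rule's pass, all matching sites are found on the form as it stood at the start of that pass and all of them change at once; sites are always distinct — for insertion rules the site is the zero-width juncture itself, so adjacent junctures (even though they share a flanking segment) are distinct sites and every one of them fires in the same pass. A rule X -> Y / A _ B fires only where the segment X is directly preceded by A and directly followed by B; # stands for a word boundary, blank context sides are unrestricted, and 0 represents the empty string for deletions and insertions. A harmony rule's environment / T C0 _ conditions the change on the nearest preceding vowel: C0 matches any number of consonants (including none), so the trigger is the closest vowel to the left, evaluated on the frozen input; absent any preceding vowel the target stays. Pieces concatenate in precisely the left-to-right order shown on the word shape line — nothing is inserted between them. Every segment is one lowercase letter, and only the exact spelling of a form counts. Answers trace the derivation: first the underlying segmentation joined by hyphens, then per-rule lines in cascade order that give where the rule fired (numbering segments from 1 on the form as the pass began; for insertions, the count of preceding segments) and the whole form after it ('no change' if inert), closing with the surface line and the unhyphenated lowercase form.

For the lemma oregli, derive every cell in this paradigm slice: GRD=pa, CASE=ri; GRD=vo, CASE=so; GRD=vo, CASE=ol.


cell GRD=pa, CASE=ri:
underlying: ku-oregli-k
1. i, o -> 0 / V _: fires at position(s) 3: kureglik
2. e -> o, i -> u / B C0 _: fires at position(s) 4: kuroglik
surface: kuroglik

cell GRD=vo, CASE=so:
underlying: to-oregli-f
1. i, o -> 0 / V _: fires at position(s) 3: toreglif
2. e -> o, i -> u / B C0 _: fires at position(s) 4: toroglif
surface: toroglif

cell GRD=vo, CASE=ol:
underlying: m-oregli-f
1. i, o -> 0 / V _: no change
2. e -> o, i -> u / B C0 _: fires at position(s) 4: moroglif
surface: moroglif


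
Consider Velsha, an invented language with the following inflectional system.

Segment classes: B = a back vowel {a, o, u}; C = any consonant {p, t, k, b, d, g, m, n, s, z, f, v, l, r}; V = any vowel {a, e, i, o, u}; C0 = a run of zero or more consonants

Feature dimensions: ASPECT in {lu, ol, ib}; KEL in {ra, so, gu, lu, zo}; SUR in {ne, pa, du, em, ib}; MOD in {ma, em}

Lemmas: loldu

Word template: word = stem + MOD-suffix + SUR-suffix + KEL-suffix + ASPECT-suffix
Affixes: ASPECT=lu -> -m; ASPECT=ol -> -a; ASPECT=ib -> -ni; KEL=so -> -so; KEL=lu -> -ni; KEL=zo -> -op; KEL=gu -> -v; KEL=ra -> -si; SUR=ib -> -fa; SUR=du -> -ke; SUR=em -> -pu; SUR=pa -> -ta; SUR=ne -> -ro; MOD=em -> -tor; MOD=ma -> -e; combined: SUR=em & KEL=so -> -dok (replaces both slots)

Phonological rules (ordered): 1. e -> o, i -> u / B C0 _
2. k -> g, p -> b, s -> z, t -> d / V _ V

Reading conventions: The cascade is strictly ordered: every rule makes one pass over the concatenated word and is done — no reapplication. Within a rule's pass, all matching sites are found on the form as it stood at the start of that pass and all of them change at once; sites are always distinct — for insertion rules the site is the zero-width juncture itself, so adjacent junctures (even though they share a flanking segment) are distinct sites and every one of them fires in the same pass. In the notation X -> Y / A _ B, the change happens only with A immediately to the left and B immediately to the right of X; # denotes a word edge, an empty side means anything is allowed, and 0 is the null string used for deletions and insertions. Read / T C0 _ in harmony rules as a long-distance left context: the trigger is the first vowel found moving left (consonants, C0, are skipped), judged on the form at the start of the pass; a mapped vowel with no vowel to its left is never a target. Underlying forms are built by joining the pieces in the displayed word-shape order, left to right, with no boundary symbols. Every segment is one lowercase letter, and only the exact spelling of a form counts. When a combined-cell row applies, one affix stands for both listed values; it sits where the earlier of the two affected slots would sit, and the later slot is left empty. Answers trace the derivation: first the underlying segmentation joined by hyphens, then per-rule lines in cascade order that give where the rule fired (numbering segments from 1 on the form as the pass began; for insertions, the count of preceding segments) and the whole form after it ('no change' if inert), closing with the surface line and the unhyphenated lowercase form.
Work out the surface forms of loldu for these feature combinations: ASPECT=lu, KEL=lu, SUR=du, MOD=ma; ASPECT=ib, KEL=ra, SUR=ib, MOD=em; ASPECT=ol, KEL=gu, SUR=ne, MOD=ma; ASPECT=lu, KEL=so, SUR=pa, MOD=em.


cell ASPECT=lu, KEL=lu, SUR=du, MOD=ma:
underlying: loldu-e-ke-ni-m
1. e -> o, i -> u / B C0 _: fires at position(s) 6: lolduokenim
2. k -> g, p -> b, s -> z, t -> d / V _ V: fires at position(s) 7: lolduogenim
surface: lolduogenim

cell ASPECT=ib, KEL=ra, SUR=ib, MOD=em:
underlying: loldu-tor-fa-si-ni
1. e -> o, i -> u / B C0 _: fires at position(s) 12: loldutorfasuni
2. k -> g, p -> b, s -> z, t -> d / V _ V: fires at position(s) 6, 11: loldudorfazuni
surface: loldudorfazuni

cell ASPECT=ol, KEL=gu, SUR=ne, MOD=ma:
underlying: loldu-e-ro-v-a
1. e -> o, i -> u / B C0 _: fires at position(s) 6: lolduorova
2. k -> g, p -> b, s -> z, t -> d / V _ V: no change
surface: lolduorova

cell ASPECT=lu, KEL=so, SUR=pa, MOD=em:
underlying: loldu-tor-ta-so-m
1. e -> o, i -> u / B C0 _: no change
2. k -> g, p -> b, s -> z, t -> d / V _ V: fires at position(s) 6, 11: loldudortazom
surface: loldudortazom
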